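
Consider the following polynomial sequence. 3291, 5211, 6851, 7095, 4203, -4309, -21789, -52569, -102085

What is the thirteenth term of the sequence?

-641589

Δ: 1920, 1640, 244, -2892, -8512, -17480, -30780, -49516
Δ²: -280, -1396, -3136, -5620, -8968, -13300, -18736
Δ³: -1116, -1740, -2484, -3348, -4332, -5436
Δ⁴: -624, -744, -864, -984, -1104
Δ⁵: -120, -120, -120, -120
Constant fifth difference = -120, so extend:
-1104 − 120 = -1224;  -5436 − 1224 = -6660;  -18736 − 6660 = -25396;  -49516 − 25396 = -74912;  -102085 − 74912 = -176997
-1224 − 120 = -1344;  -6660 − 1344 = -8004;  -25396 − 8004 = -33400;  -74912 − 33400 = -108312;  -176997 − 108312 = -285309
-1344 − 120 = -1464;  -8004 − 1464 = -9468;  -33400 − 9468 = -42868;  -108312 − 42868 = -151180;  -285309 − 151180 = -436489
-1464 − 120 = -1584;  -9468 − 1584 = -11052;  -42868 − 11052 = -53920;  -151180 − 53920 = -205100;  -436489 − 205100 = -641589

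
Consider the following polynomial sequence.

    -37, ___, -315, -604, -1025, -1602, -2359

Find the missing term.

Using the last 5 terms:
-289, -421, -577, -757
-132, -156, -180
-24, -24
Constant third difference = -24.
Extend backward: -132 + 24 = -108;  -289 + 108 = -181;  -315 + 181 = -134

-134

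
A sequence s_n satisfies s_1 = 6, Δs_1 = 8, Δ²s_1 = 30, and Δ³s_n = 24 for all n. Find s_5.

Build the table forward from the leading diagonal:
D3: 24  24  24  24  24
D2: 30  54  78  102  126
D1: 8  38  92  170  272
s: 6  14  52  144  314

314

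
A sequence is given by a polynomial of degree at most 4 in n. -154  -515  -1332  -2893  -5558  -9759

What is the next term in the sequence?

-16000

-361  -817  -1561  -2665  -4201
-456  -744  -1104  -1536
-288  -360  -432
-72  -72
Constant fourth difference = -72, so extend:
-432 − 72 = -504;  -1536 − 504 = -2040;  -4201 − 2040 = -6241;  -9759 − 6241 = -16000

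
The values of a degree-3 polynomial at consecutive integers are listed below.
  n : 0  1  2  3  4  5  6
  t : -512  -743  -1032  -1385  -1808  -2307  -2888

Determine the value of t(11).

-7233

-231  -289  -353  -423  -499  -581
-58  -64  -70  -76  -82
-6  -6  -6  -6
The third differences are constant (-6).
-82 − 6 = -88;  -581 − 88 = -669;  -2888 − 669 = -3557
-88 − 6 = -94;  -669 − 94 = -763;  -3557 − 763 = -4320
-94 − 6 = -100;  -763 − 100 = -863;  -4320 − 863 = -5183
-100 − 6 = -106;  -863 − 106 = -969;  -5183 − 969 = -6152
-106 − 6 = -112;  -969 − 112 = -1081;  -6152 − 1081 = -7233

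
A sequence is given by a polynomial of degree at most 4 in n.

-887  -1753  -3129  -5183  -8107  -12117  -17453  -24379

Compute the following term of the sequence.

-33183

-866 , -1376 , -2054 , -2924 , -4010 , -5336 , -6926
-510 , -678 , -870 , -1086 , -1326 , -1590
-168 , -192 , -216 , -240 , -264
-24 , -24 , -24 , -24
Fourth differences constant at -24.
-264 − 24 = -288;  -1590 − 288 = -1878;  -6926 − 1878 = -8804;  -24379 − 8804 = -33183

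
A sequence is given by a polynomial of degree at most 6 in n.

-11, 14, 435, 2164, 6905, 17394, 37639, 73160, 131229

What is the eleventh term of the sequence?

354299

First differences: 25  421  1729  4741  10489  20245  35521  58069
Second differences: 396  1308  3012  5748  9756  15276  22548
Third differences: 912  1704  2736  4008  5520  7272
Fourth differences: 792  1032  1272  1512  1752
Fifth differences: 240  240  240  240
Constant fifth difference = 240, so extend:
1752 + 240 = 1992;  7272 + 1992 = 9264;  22548 + 9264 = 31812;  58069 + 31812 = 89881;  131229 + 89881 = 221110
1992 + 240 = 2232;  9264 + 2232 = 11496;  31812 + 11496 = 43308;  89881 + 43308 = 133189;  221110 + 133189 = 354299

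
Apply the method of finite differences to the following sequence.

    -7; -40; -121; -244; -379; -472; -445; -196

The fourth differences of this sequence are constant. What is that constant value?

D1: -33, -81, -123, -135, -93, 27, 249
D2: -48, -42, -12, 42, 120, 222
D3: 6, 30, 54, 78, 102
D4: 24, 24, 24, 24

24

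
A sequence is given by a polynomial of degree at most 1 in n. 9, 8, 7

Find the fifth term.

-1  -1
First differences constant at -1.
7 − 1 = 6
6 − 1 = 5

5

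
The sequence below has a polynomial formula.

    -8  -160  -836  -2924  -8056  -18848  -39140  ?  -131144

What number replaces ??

-74236

Using the first 7 terms:
Δ: -152, -676, -2088, -5132, -10792, -20292
Δ²: -524, -1412, -3044, -5660, -9500
Δ³: -888, -1632, -2616, -3840
Δ⁴: -744, -984, -1224
Δ⁵: -240, -240
Constant fifth difference = -240.
Extend forward: -1224 − 240 = -1464;  -3840 − 1464 = -5304;  -9500 − 5304 = -14804;  -20292 − 14804 = -35096;  -39140 − 35096 = -74236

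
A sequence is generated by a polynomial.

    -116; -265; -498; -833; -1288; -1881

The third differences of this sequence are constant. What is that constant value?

Δ: -149, -233, -335, -455, -593
Δ²: -84, -102, -120, -138
Δ³: -18, -18, -18

-18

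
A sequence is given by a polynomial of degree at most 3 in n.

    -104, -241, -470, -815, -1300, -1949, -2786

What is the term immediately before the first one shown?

-35

Δ: -137  -229  -345  -485  -649  -837
Δ²: -92  -116  -140  -164  -188
Δ³: -24  -24  -24  -24
The third differences are constant at -24.
Work back: -92 + 24 = -68;  -137 + 68 = -69;  -104 + 69 = -35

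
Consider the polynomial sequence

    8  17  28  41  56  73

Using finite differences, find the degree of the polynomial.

9, 11, 13, 15, 17
2, 2, 2, 2
The second differences are constant, so the polynomial has degree 2.

2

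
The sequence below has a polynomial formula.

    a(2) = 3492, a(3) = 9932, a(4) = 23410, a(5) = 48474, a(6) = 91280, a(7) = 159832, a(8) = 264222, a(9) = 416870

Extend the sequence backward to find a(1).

910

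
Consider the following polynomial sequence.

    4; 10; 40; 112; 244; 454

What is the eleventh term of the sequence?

Δ: 6  30  72  132  210
Δ²: 24  42  60  78
Δ³: 18  18  18
Third differences constant at 18.
78 + 18 = 96;  210 + 96 = 306;  454 + 306 = 760
96 + 18 = 114;  306 + 114 = 420;  760 + 420 = 1180
114 + 18 = 132;  420 + 132 = 552;  1180 + 552 = 1732
132 + 18 = 150;  552 + 150 = 702;  1732 + 702 = 2434
150 + 18 = 168;  702 + 168 = 870;  2434 + 870 = 3304

3304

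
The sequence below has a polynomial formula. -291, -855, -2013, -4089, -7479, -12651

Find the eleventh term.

-86661

D1: -564, -1158, -2076, -3390, -5172
D2: -594, -918, -1314, -1782
D3: -324, -396, -468
D4: -72, -72
Constant fourth difference = -72, so extend:
-468 − 72 = -540;  -1782 − 540 = -2322;  -5172 − 2322 = -7494;  -12651 − 7494 = -20145
-540 − 72 = -612;  -2322 − 612 = -2934;  -7494 − 2934 = -10428;  -20145 − 10428 = -30573
-612 − 72 = -684;  -2934 − 684 = -3618;  -10428 − 3618 = -14046;  -30573 − 14046 = -44619
-684 − 72 = -756;  -3618 − 756 = -4374;  -14046 − 4374 = -18420;  -44619 − 18420 = -63039
-756 − 72 = -828;  -4374 − 828 = -5202;  -18420 − 5202 = -23622;  -63039 − 23622 = -86661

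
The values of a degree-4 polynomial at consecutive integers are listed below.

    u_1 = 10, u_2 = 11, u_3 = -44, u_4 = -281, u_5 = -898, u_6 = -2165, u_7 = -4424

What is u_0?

7

Δ: 1, -55, -237, -617, -1267, -2259
Δ²: -56, -182, -380, -650, -992
Δ³: -126, -198, -270, -342
Δ⁴: -72, -72, -72
The fourth differences are constant at -72.
Work back: -126 + 72 = -54;  -56 + 54 = -2;  1 + 2 = 3;  10 − 3 = 7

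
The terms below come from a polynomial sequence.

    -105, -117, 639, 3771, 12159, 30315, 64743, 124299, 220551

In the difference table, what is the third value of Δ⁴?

1992

D1: -12, 756, 3132, 8388, 18156, 34428, 59556, 96252
D2: 768, 2376, 5256, 9768, 16272, 25128, 36696
D3: 1608, 2880, 4512, 6504, 8856, 11568
D4: 1272, 1632, 1992, 2352, 2712
D5: 360, 360, 360, 360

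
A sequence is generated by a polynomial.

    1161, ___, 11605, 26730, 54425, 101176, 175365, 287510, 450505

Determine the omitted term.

Using the last 7 terms:
First differences: 15125  27695  46751  74189  112145  162995
Second differences: 12570  19056  27438  37956  50850
Third differences: 6486  8382  10518  12894
Fourth differences: 1896  2136  2376
Fifth differences: 240  240
Constant fifth difference = 240.
Extend backward: 1896 − 240 = 1656;  6486 − 1656 = 4830;  12570 − 4830 = 7740;  15125 − 7740 = 7385;  11605 − 7385 = 4220

4220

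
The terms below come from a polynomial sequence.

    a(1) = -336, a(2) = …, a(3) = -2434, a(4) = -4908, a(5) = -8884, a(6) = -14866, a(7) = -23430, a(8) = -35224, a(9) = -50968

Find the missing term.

Using the last 7 terms:
-2474  -3976  -5982  -8564  -11794  -15744
-1502  -2006  -2582  -3230  -3950
-504  -576  -648  -720
-72  -72  -72
Constant fourth difference = -72.
Extend backward: -504 + 72 = -432;  -1502 + 432 = -1070;  -2474 + 1070 = -1404;  -2434 + 1404 = -1030

-1030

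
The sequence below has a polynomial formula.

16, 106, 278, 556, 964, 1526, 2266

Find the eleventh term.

7486

Δ: 90, 172, 278, 408, 562, 740
Δ²: 82, 106, 130, 154, 178
Δ³: 24, 24, 24, 24
Constant third difference = 24, so extend:
178 + 24 = 202;  740 + 202 = 942;  2266 + 942 = 3208
202 + 24 = 226;  942 + 226 = 1168;  3208 + 1168 = 4376
226 + 24 = 250;  1168 + 250 = 1418;  4376 + 1418 = 5794
250 + 24 = 274;  1418 + 274 = 1692;  5794 + 1692 = 7486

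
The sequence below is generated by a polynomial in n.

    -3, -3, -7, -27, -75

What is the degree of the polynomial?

3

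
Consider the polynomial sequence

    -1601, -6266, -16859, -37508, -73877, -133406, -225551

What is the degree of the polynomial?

5

First differences: -4665, -10593, -20649, -36369, -59529, -92145
Second differences: -5928, -10056, -15720, -23160, -32616
Third differences: -4128, -5664, -7440, -9456
Fourth differences: -1536, -1776, -2016
Fifth differences: -240, -240
The fifth differences are constant, so the polynomial has degree 5.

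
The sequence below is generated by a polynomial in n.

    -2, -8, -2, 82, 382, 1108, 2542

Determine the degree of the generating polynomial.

First differences: -6, 6, 84, 300, 726, 1434
Second differences: 12, 78, 216, 426, 708
Third differences: 66, 138, 210, 282
Fourth differences: 72, 72, 72
The fourth differences are constant, so the polynomial has degree 4.

4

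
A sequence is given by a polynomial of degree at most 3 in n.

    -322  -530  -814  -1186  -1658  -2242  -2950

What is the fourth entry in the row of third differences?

-12

Δ: -208, -284, -372, -472, -584, -708
Δ²: -76, -88, -100, -112, -124
Δ³: -12, -12, -12, -12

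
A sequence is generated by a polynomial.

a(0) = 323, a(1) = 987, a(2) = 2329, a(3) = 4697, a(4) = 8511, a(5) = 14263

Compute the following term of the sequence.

D1: 664, 1342, 2368, 3814, 5752
D2: 678, 1026, 1446, 1938
D3: 348, 420, 492
D4: 72, 72
Fourth differences constant at 72.
492 + 72 = 564;  1938 + 564 = 2502;  5752 + 2502 = 8254;  14263 + 8254 = 22517

22517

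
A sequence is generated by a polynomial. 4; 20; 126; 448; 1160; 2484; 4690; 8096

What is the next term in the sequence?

First differences: 16  106  322  712  1324  2206  3406
Second differences: 90  216  390  612  882  1200
Third differences: 126  174  222  270  318
Fourth differences: 48  48  48  48
Constant fourth difference = 48, so extend:
318 + 48 = 366;  1200 + 366 = 1566;  3406 + 1566 = 4972;  8096 + 4972 = 13068

13068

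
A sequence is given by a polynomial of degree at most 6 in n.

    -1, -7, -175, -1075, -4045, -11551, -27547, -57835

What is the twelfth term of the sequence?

First differences: -6, -168, -900, -2970, -7506, -15996, -30288
Second differences: -162, -732, -2070, -4536, -8490, -14292
Third differences: -570, -1338, -2466, -3954, -5802
Fourth differences: -768, -1128, -1488, -1848
Fifth differences: -360, -360, -360
The fifth differences are constant (-360).
-1848 − 360 = -2208;  -5802 − 2208 = -8010;  -14292 − 8010 = -22302;  -30288 − 22302 = -52590;  -57835 − 52590 = -110425
-2208 − 360 = -2568;  -8010 − 2568 = -10578;  -22302 − 10578 = -32880;  -52590 − 32880 = -85470;  -110425 − 85470 = -195895
-2568 − 360 = -2928;  -10578 − 2928 = -13506;  -32880 − 13506 = -46386;  -85470 − 46386 = -131856;  -195895 − 131856 = -327751
-2928 − 360 = -3288;  -13506 − 3288 = -16794;  -46386 − 16794 = -63180;  -131856 − 63180 = -195036;  -327751 − 195036 = -522787

-522787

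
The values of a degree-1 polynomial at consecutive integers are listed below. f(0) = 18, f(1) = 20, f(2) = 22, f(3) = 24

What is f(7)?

32

D1: 2  2  2
First differences constant at 2.
24 + 2 = 26
26 + 2 = 28
28 + 2 = 30
30 + 2 = 32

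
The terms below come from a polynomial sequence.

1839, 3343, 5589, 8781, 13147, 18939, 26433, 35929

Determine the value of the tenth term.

1504 , 2246 , 3192 , 4366 , 5792 , 7494 , 9496
742 , 946 , 1174 , 1426 , 1702 , 2002
204 , 228 , 252 , 276 , 300
24 , 24 , 24 , 24
Constant fourth difference = 24, so extend:
300 + 24 = 324;  2002 + 324 = 2326;  9496 + 2326 = 11822;  35929 + 11822 = 47751
324 + 24 = 348;  2326 + 348 = 2674;  11822 + 2674 = 14496;  47751 + 14496 = 62247

62247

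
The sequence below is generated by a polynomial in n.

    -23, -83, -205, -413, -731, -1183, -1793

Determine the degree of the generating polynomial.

D1: -60, -122, -208, -318, -452, -610
D2: -62, -86, -110, -134, -158
D3: -24, -24, -24, -24
The third differences are constant, so the polynomial has degree 3.

3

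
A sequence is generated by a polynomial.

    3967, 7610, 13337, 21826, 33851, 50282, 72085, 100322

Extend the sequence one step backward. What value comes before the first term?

D1: 3643, 5727, 8489, 12025, 16431, 21803, 28237
D2: 2084, 2762, 3536, 4406, 5372, 6434
D3: 678, 774, 870, 966, 1062
D4: 96, 96, 96, 96
The fourth differences are constant at 96.
Work back: 678 − 96 = 582;  2084 − 582 = 1502;  3643 − 1502 = 2141;  3967 − 2141 = 1826

1826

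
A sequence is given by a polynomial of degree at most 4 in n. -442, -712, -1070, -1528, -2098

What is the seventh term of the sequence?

-3622

-270 , -358 , -458 , -570
-88 , -100 , -112
-12 , -12
The third differences are constant (-12).
-112 − 12 = -124;  -570 − 124 = -694;  -2098 − 694 = -2792
-124 − 12 = -136;  -694 − 136 = -830;  -2792 − 830 = -3622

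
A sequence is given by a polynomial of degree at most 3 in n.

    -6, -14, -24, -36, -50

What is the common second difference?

Δ: -8, -10, -12, -14
Δ²: -2, -2, -2

-2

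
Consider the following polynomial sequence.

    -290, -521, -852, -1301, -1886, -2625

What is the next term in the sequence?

First differences: -231 , -331 , -449 , -585 , -739
Second differences: -100 , -118 , -136 , -154
Third differences: -18 , -18 , -18
Third differences constant at -18.
-154 − 18 = -172;  -739 − 172 = -911;  -2625 − 911 = -3536

-3536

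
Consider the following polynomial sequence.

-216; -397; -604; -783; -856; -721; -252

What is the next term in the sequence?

D1: -181 , -207 , -179 , -73 , 135 , 469
D2: -26 , 28 , 106 , 208 , 334
D3: 54 , 78 , 102 , 126
D4: 24 , 24 , 24
Fourth differences constant at 24.
126 + 24 = 150;  334 + 150 = 484;  469 + 484 = 953;  -252 + 953 = 701

701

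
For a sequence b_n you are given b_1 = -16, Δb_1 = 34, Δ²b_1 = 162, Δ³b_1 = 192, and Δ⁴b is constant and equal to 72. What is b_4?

764

Build the table forward from the leading diagonal:
D4: 72, 72, 72, 72
D3: 192, 264, 336, 408
D2: 162, 354, 618, 954
D1: 34, 196, 550, 1168
b: -16, 18, 214, 764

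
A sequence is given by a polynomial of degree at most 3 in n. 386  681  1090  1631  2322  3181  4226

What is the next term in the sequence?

5475

Δ: 295  409  541  691  859  1045
Δ²: 114  132  150  168  186
Δ³: 18  18  18  18
Third differences constant at 18.
186 + 18 = 204;  1045 + 204 = 1249;  4226 + 1249 = 5475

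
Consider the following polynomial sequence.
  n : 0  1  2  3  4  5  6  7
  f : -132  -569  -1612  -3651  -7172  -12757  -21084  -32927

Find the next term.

-437 , -1043 , -2039 , -3521 , -5585 , -8327 , -11843
-606 , -996 , -1482 , -2064 , -2742 , -3516
-390 , -486 , -582 , -678 , -774
-96 , -96 , -96 , -96
The fourth differences are constant (-96).
-774 − 96 = -870;  -3516 − 870 = -4386;  -11843 − 4386 = -16229;  -32927 − 16229 = -49156

-49156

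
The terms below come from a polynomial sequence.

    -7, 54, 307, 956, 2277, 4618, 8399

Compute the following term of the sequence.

Δ: 61  253  649  1321  2341  3781
Δ²: 192  396  672  1020  1440
Δ³: 204  276  348  420
Δ⁴: 72  72  72
Fourth differences constant at 72.
420 + 72 = 492;  1440 + 492 = 1932;  3781 + 1932 = 5713;  8399 + 5713 = 14112

14112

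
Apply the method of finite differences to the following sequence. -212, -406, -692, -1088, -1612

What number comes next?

D1: -194 , -286 , -396 , -524
D2: -92 , -110 , -128
D3: -18 , -18
Constant third difference = -18, so extend:
-128 − 18 = -146;  -524 − 146 = -670;  -1612 − 670 = -2282

-2282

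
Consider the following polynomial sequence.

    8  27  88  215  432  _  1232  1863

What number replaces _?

763

Using the first 5 terms:
D1: 19, 61, 127, 217
D2: 42, 66, 90
D3: 24, 24
Constant third difference = 24.
Extend forward: 90 + 24 = 114;  217 + 114 = 331;  432 + 331 = 763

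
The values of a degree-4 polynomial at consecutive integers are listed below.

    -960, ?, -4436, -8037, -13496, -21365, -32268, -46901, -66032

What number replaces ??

-2213

Using the last 7 terms:
Δ: -3601, -5459, -7869, -10903, -14633, -19131
Δ²: -1858, -2410, -3034, -3730, -4498
Δ³: -552, -624, -696, -768
Δ⁴: -72, -72, -72
Constant fourth difference = -72.
Extend backward: -552 + 72 = -480;  -1858 + 480 = -1378;  -3601 + 1378 = -2223;  -4436 + 2223 = -2213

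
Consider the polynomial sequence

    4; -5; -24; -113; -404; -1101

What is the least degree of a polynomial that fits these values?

D1: -9, -19, -89, -291, -697
D2: -10, -70, -202, -406
D3: -60, -132, -204
D4: -72, -72
The fourth differences are constant, so the polynomial has degree 4.

4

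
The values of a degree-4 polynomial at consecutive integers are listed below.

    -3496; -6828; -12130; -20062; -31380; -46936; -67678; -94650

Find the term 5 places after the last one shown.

-366220

-3332 , -5302 , -7932 , -11318 , -15556 , -20742 , -26972
-1970 , -2630 , -3386 , -4238 , -5186 , -6230
-660 , -756 , -852 , -948 , -1044
-96 , -96 , -96 , -96
Fourth differences constant at -96.
-1044 − 96 = -1140;  -6230 − 1140 = -7370;  -26972 − 7370 = -34342;  -94650 − 34342 = -128992
-1140 − 96 = -1236;  -7370 − 1236 = -8606;  -34342 − 8606 = -42948;  -128992 − 42948 = -171940
-1236 − 96 = -1332;  -8606 − 1332 = -9938;  -42948 − 9938 = -52886;  -171940 − 52886 = -224826
-1332 − 96 = -1428;  -9938 − 1428 = -11366;  -52886 − 11366 = -64252;  -224826 − 64252 = -289078
-1428 − 96 = -1524;  -11366 − 1524 = -12890;  -64252 − 12890 = -77142;  -289078 − 77142 = -366220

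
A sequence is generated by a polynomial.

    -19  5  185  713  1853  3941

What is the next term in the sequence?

7385

Δ: 24, 180, 528, 1140, 2088
Δ²: 156, 348, 612, 948
Δ³: 192, 264, 336
Δ⁴: 72, 72
The fourth differences are constant (72).
336 + 72 = 408;  948 + 408 = 1356;  2088 + 1356 = 3444;  3941 + 3444 = 7385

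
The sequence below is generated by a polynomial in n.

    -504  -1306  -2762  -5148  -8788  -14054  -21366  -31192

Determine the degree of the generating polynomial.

4

D1: -802, -1456, -2386, -3640, -5266, -7312, -9826
D2: -654, -930, -1254, -1626, -2046, -2514
D3: -276, -324, -372, -420, -468
D4: -48, -48, -48, -48
The fourth differences are constant, so the polynomial has degree 4.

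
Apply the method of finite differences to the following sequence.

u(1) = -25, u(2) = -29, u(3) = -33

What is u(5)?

Δ: -4, -4
The first differences are constant (-4).
-33 − 4 = -37
-37 − 4 = -41

-41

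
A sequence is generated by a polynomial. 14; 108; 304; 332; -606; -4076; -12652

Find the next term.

-30156

First differences: 94, 196, 28, -938, -3470, -8576
Second differences: 102, -168, -966, -2532, -5106
Third differences: -270, -798, -1566, -2574
Fourth differences: -528, -768, -1008
Fifth differences: -240, -240
Constant fifth difference = -240, so extend:
-1008 − 240 = -1248;  -2574 − 1248 = -3822;  -5106 − 3822 = -8928;  -8576 − 8928 = -17504;  -12652 − 17504 = -30156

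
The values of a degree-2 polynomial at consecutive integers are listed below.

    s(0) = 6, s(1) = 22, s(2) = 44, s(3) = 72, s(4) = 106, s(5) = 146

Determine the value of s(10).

436

Δ: 16 , 22 , 28 , 34 , 40
Δ²: 6 , 6 , 6 , 6
Second differences constant at 6.
40 + 6 = 46;  146 + 46 = 192
46 + 6 = 52;  192 + 52 = 244
52 + 6 = 58;  244 + 58 = 302
58 + 6 = 64;  302 + 64 = 366
64 + 6 = 70;  366 + 70 = 436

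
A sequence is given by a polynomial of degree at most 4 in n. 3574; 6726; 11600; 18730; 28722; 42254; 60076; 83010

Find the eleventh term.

Δ: 3152 , 4874 , 7130 , 9992 , 13532 , 17822 , 22934
Δ²: 1722 , 2256 , 2862 , 3540 , 4290 , 5112
Δ³: 534 , 606 , 678 , 750 , 822
Δ⁴: 72 , 72 , 72 , 72
The fourth differences are constant (72).
822 + 72 = 894;  5112 + 894 = 6006;  22934 + 6006 = 28940;  83010 + 28940 = 111950
894 + 72 = 966;  6006 + 966 = 6972;  28940 + 6972 = 35912;  111950 + 35912 = 147862
966 + 72 = 1038;  6972 + 1038 = 8010;  35912 + 8010 = 43922;  147862 + 43922 = 191784

191784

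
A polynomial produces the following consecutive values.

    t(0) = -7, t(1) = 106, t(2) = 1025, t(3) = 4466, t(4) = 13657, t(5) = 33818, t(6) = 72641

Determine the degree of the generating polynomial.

D1: 113, 919, 3441, 9191, 20161, 38823
D2: 806, 2522, 5750, 10970, 18662
D3: 1716, 3228, 5220, 7692
D4: 1512, 1992, 2472
D5: 480, 480
The fifth differences are constant, so the polynomial has degree 5.

5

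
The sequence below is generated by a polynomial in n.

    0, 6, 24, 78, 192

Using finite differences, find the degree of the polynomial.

3

6, 18, 54, 114
12, 36, 60
24, 24
The third differences are constant, so the polynomial has degree 3.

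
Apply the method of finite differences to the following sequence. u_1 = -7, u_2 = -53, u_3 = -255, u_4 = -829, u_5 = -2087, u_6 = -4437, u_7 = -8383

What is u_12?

-76413

First differences: -46, -202, -574, -1258, -2350, -3946
Second differences: -156, -372, -684, -1092, -1596
Third differences: -216, -312, -408, -504
Fourth differences: -96, -96, -96
The fourth differences are constant (-96).
-504 − 96 = -600;  -1596 − 600 = -2196;  -3946 − 2196 = -6142;  -8383 − 6142 = -14525
-600 − 96 = -696;  -2196 − 696 = -2892;  -6142 − 2892 = -9034;  -14525 − 9034 = -23559
-696 − 96 = -792;  -2892 − 792 = -3684;  -9034 − 3684 = -12718;  -23559 − 12718 = -36277
-792 − 96 = -888;  -3684 − 888 = -4572;  -12718 − 4572 = -17290;  -36277 − 17290 = -53567
-888 − 96 = -984;  -4572 − 984 = -5556;  -17290 − 5556 = -22846;  -53567 − 22846 = -76413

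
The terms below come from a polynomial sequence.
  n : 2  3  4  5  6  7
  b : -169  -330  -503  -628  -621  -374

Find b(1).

First differences: -161  -173  -125  7  247
Second differences: -12  48  132  240
Third differences: 60  84  108
Fourth differences: 24  24
The fourth differences are constant at 24.
Work back: 60 − 24 = 36;  -12 − 36 = -48;  -161 + 48 = -113;  -169 + 113 = -56

-56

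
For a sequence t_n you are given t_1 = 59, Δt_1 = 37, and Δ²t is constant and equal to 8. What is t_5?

255

Build the table forward from the leading diagonal:
Δ²: 8, 8, 8, 8, 8
Δ: 37, 45, 53, 61, 69
t: 59, 96, 141, 194, 255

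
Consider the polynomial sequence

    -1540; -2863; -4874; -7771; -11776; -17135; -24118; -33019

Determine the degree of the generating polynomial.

4

-1323, -2011, -2897, -4005, -5359, -6983, -8901
-688, -886, -1108, -1354, -1624, -1918
-198, -222, -246, -270, -294
-24, -24, -24, -24
The fourth differences are constant, so the polynomial has degree 4.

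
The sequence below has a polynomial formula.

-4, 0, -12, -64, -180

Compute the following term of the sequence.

-384

4  -12  -52  -116
-16  -40  -64
-24  -24
Third differences constant at -24.
-64 − 24 = -88;  -116 − 88 = -204;  -180 − 204 = -384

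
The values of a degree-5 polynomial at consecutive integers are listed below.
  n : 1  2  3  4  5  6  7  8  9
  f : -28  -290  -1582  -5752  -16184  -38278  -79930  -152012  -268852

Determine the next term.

Δ: -262  -1292  -4170  -10432  -22094  -41652  -72082  -116840
Δ²: -1030  -2878  -6262  -11662  -19558  -30430  -44758
Δ³: -1848  -3384  -5400  -7896  -10872  -14328
Δ⁴: -1536  -2016  -2496  -2976  -3456
Δ⁵: -480  -480  -480  -480
Constant fifth difference = -480, so extend:
-3456 − 480 = -3936;  -14328 − 3936 = -18264;  -44758 − 18264 = -63022;  -116840 − 63022 = -179862;  -268852 − 179862 = -448714

-448714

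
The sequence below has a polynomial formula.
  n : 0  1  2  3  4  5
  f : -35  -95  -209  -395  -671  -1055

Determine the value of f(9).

-60, -114, -186, -276, -384
-54, -72, -90, -108
-18, -18, -18
Third differences constant at -18.
-108 − 18 = -126;  -384 − 126 = -510;  -1055 − 510 = -1565
-126 − 18 = -144;  -510 − 144 = -654;  -1565 − 654 = -2219
-144 − 18 = -162;  -654 − 162 = -816;  -2219 − 816 = -3035
-162 − 18 = -180;  -816 − 180 = -996;  -3035 − 996 = -4031

-4031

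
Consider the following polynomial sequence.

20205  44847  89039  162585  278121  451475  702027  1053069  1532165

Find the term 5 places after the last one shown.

24642, 44192, 73546, 115536, 173354, 250552, 351042, 479096
19550, 29354, 41990, 57818, 77198, 100490, 128054
9804, 12636, 15828, 19380, 23292, 27564
2832, 3192, 3552, 3912, 4272
360, 360, 360, 360
Fifth differences constant at 360.
4272 + 360 = 4632;  27564 + 4632 = 32196;  128054 + 32196 = 160250;  479096 + 160250 = 639346;  1532165 + 639346 = 2171511
4632 + 360 = 4992;  32196 + 4992 = 37188;  160250 + 37188 = 197438;  639346 + 197438 = 836784;  2171511 + 836784 = 3008295
4992 + 360 = 5352;  37188 + 5352 = 42540;  197438 + 42540 = 239978;  836784 + 239978 = 1076762;  3008295 + 1076762 = 4085057
5352 + 360 = 5712;  42540 + 5712 = 48252;  239978 + 48252 = 288230;  1076762 + 288230 = 1364992;  4085057 + 1364992 = 5450049
5712 + 360 = 6072;  48252 + 6072 = 54324;  288230 + 54324 = 342554;  1364992 + 342554 = 1707546;  5450049 + 1707546 = 7157595

7157595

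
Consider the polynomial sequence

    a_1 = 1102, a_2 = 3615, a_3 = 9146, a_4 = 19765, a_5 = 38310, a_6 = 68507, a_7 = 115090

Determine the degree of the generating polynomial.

2513, 5531, 10619, 18545, 30197, 46583
3018, 5088, 7926, 11652, 16386
2070, 2838, 3726, 4734
768, 888, 1008
120, 120
The fifth differences are constant, so the polynomial has degree 5.

5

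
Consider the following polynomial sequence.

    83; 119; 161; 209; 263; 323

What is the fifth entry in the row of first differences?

First differences: 36, 42, 48, 54, 60
Second differences: 6, 6, 6, 6

60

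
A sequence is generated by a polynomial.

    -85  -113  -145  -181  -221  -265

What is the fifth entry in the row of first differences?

-44

Δ: -28, -32, -36, -40, -44
Δ²: -4, -4, -4, -4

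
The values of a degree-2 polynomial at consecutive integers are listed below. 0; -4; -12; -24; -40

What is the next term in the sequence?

First differences: -4, -8, -12, -16
Second differences: -4, -4, -4
Constant second difference = -4, so extend:
-16 − 4 = -20;  -40 − 20 = -60

-60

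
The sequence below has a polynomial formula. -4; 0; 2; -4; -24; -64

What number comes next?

D1: 4, 2, -6, -20, -40
D2: -2, -8, -14, -20
D3: -6, -6, -6
The third differences are constant (-6).
-20 − 6 = -26;  -40 − 26 = -66;  -64 − 66 = -130

-130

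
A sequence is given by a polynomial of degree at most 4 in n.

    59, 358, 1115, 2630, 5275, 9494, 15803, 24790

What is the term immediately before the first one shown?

-10

First differences: 299  757  1515  2645  4219  6309  8987
Second differences: 458  758  1130  1574  2090  2678
Third differences: 300  372  444  516  588
Fourth differences: 72  72  72  72
The fourth differences are constant at 72.
Work back: 300 − 72 = 228;  458 − 228 = 230;  299 − 230 = 69;  59 − 69 = -10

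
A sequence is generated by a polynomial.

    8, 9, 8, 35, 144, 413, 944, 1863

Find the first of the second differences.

-2

D1: 1, -1, 27, 109, 269, 531, 919
D2: -2, 28, 82, 160, 262, 388
D3: 30, 54, 78, 102, 126
D4: 24, 24, 24, 24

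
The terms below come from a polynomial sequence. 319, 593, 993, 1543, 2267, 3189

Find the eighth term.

Δ: 274 , 400 , 550 , 724 , 922
Δ²: 126 , 150 , 174 , 198
Δ³: 24 , 24 , 24
Third differences constant at 24.
198 + 24 = 222;  922 + 222 = 1144;  3189 + 1144 = 4333
222 + 24 = 246;  1144 + 246 = 1390;  4333 + 1390 = 5723

5723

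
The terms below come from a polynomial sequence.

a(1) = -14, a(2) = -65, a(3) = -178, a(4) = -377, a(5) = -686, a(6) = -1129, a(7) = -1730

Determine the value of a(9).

-51, -113, -199, -309, -443, -601
-62, -86, -110, -134, -158
-24, -24, -24, -24
Third differences constant at -24.
-158 − 24 = -182;  -601 − 182 = -783;  -1730 − 783 = -2513
-182 − 24 = -206;  -783 − 206 = -989;  -2513 − 989 = -3502

-3502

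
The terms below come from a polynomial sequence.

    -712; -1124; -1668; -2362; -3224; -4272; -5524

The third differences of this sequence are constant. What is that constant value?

-18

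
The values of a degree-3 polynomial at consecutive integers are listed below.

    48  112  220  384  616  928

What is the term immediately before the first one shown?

D1: 64  108  164  232  312
D2: 44  56  68  80
D3: 12  12  12
The third differences are constant at 12.
Work back: 44 − 12 = 32;  64 − 32 = 32;  48 − 32 = 16

16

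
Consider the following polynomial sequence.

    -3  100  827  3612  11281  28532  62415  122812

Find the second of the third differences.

2826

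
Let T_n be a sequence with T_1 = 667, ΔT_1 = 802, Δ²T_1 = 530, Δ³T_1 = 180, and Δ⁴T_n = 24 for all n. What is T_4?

4843

Build the table forward from the leading diagonal:
Fourth differences: 24  24  24  24
Third differences: 180  204  228  252
Second differences: 530  710  914  1142
First differences: 802  1332  2042  2956
T: 667  1469  2801  4843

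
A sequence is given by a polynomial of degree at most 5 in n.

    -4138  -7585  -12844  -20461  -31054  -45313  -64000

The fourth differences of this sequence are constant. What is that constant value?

First differences: -3447, -5259, -7617, -10593, -14259, -18687
Second differences: -1812, -2358, -2976, -3666, -4428
Third differences: -546, -618, -690, -762
Fourth differences: -72, -72, -72

-72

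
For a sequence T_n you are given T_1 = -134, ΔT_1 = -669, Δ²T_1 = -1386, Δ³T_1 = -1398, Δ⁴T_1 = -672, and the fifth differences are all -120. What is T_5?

-17390

Build the table forward from the leading diagonal:
D5: -120  -120  -120  -120  -120
D4: -672  -792  -912  -1032  -1152
D3: -1398  -2070  -2862  -3774  -4806
D2: -1386  -2784  -4854  -7716  -11490
D1: -669  -2055  -4839  -9693  -17409
T: -134  -803  -2858  -7697  -17390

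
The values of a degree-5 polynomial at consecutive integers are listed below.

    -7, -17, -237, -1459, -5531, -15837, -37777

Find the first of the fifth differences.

-480

Δ: -10, -220, -1222, -4072, -10306, -21940
Δ²: -210, -1002, -2850, -6234, -11634
Δ³: -792, -1848, -3384, -5400
Δ⁴: -1056, -1536, -2016
Δ⁵: -480, -480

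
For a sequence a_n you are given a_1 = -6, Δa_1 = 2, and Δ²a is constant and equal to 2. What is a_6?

24

Build the table forward from the leading diagonal:
Second differences: 2, 2, 2, 2, 2, 2
First differences: 2, 4, 6, 8, 10, 12
a: -6, -4, 0, 6, 14, 24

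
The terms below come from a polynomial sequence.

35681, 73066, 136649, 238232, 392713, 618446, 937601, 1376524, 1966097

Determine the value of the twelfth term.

5023136

First differences: 37385 , 63583 , 101583 , 154481 , 225733 , 319155 , 438923 , 589573
Second differences: 26198 , 38000 , 52898 , 71252 , 93422 , 119768 , 150650
Third differences: 11802 , 14898 , 18354 , 22170 , 26346 , 30882
Fourth differences: 3096 , 3456 , 3816 , 4176 , 4536
Fifth differences: 360 , 360 , 360 , 360
Constant fifth difference = 360, so extend:
4536 + 360 = 4896;  30882 + 4896 = 35778;  150650 + 35778 = 186428;  589573 + 186428 = 776001;  1966097 + 776001 = 2742098
4896 + 360 = 5256;  35778 + 5256 = 41034;  186428 + 41034 = 227462;  776001 + 227462 = 1003463;  2742098 + 1003463 = 3745561
5256 + 360 = 5616;  41034 + 5616 = 46650;  227462 + 46650 = 274112;  1003463 + 274112 = 1277575;  3745561 + 1277575 = 5023136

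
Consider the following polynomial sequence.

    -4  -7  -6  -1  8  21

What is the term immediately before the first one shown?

3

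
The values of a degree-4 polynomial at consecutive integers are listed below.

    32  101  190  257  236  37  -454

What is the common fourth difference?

-24

First differences: 69, 89, 67, -21, -199, -491
Second differences: 20, -22, -88, -178, -292
Third differences: -42, -66, -90, -114
Fourth differences: -24, -24, -24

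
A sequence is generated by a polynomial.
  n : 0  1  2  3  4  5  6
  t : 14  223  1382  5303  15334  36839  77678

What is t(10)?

209 , 1159 , 3921 , 10031 , 21505 , 40839
950 , 2762 , 6110 , 11474 , 19334
1812 , 3348 , 5364 , 7860
1536 , 2016 , 2496
480 , 480
Constant fifth difference = 480, so extend:
2496 + 480 = 2976;  7860 + 2976 = 10836;  19334 + 10836 = 30170;  40839 + 30170 = 71009;  77678 + 71009 = 148687
2976 + 480 = 3456;  10836 + 3456 = 14292;  30170 + 14292 = 44462;  71009 + 44462 = 115471;  148687 + 115471 = 264158
3456 + 480 = 3936;  14292 + 3936 = 18228;  44462 + 18228 = 62690;  115471 + 62690 = 178161;  264158 + 178161 = 442319
3936 + 480 = 4416;  18228 + 4416 = 22644;  62690 + 22644 = 85334;  178161 + 85334 = 263495;  442319 + 263495 = 705814

705814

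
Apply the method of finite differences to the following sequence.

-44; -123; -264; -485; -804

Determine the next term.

-1239

-79, -141, -221, -319
-62, -80, -98
-18, -18
Constant third difference = -18, so extend:
-98 − 18 = -116;  -319 − 116 = -435;  -804 − 435 = -1239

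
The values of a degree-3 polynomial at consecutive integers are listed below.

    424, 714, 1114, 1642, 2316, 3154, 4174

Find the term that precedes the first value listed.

Δ: 290, 400, 528, 674, 838, 1020
Δ²: 110, 128, 146, 164, 182
Δ³: 18, 18, 18, 18
The third differences are constant at 18.
Work back: 110 − 18 = 92;  290 − 92 = 198;  424 − 198 = 226

226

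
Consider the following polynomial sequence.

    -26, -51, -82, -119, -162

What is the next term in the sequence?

Δ: -25 , -31 , -37 , -43
Δ²: -6 , -6 , -6
Second differences constant at -6.
-43 − 6 = -49;  -162 − 49 = -211

-211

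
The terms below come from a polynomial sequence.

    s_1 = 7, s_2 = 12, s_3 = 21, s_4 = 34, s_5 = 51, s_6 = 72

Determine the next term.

97

First differences: 5, 9, 13, 17, 21
Second differences: 4, 4, 4, 4
Second differences constant at 4.
21 + 4 = 25;  72 + 25 = 97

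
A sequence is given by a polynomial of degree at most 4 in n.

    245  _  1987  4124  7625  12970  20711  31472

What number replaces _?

Using the last 6 terms:
First differences: 2137  3501  5345  7741  10761
Second differences: 1364  1844  2396  3020
Third differences: 480  552  624
Fourth differences: 72  72
Constant fourth difference = 72.
Extend backward: 480 − 72 = 408;  1364 − 408 = 956;  2137 − 956 = 1181;  1987 − 1181 = 806

806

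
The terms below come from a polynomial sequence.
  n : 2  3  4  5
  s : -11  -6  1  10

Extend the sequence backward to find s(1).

-14

D1: 5  7  9
D2: 2  2
The second differences are constant at 2.
Work back: 5 − 2 = 3;  -11 − 3 = -14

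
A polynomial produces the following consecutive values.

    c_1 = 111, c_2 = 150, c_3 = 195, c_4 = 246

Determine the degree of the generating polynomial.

D1: 39, 45, 51
D2: 6, 6
The second differences are constant, so the polynomial has degree 2.

2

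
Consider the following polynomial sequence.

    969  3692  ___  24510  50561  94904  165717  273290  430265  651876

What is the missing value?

10445

Using the last 7 terms:
D1: 26051  44343  70813  107573  156975  221611
D2: 18292  26470  36760  49402  64636
D3: 8178  10290  12642  15234
D4: 2112  2352  2592
D5: 240  240
Constant fifth difference = 240.
Extend backward: 2112 − 240 = 1872;  8178 − 1872 = 6306;  18292 − 6306 = 11986;  26051 − 11986 = 14065;  24510 − 14065 = 10445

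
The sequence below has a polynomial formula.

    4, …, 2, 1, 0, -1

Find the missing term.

Using the last 4 terms:
Δ: -1, -1, -1
Constant first difference = -1.
Extend backward: 2 + 1 = 3

3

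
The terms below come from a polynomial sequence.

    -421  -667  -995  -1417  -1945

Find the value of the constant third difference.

-12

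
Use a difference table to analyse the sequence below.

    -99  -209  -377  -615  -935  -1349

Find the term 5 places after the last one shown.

-5249

First differences: -110 , -168 , -238 , -320 , -414
Second differences: -58 , -70 , -82 , -94
Third differences: -12 , -12 , -12
Constant third difference = -12, so extend:
-94 − 12 = -106;  -414 − 106 = -520;  -1349 − 520 = -1869
-106 − 12 = -118;  -520 − 118 = -638;  -1869 − 638 = -2507
-118 − 12 = -130;  -638 − 130 = -768;  -2507 − 768 = -3275
-130 − 12 = -142;  -768 − 142 = -910;  -3275 − 910 = -4185
-142 − 12 = -154;  -910 − 154 = -1064;  -4185 − 1064 = -5249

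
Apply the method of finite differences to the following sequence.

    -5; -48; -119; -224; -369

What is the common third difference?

D1: -43, -71, -105, -145
D2: -28, -34, -40
D3: -6, -6

-6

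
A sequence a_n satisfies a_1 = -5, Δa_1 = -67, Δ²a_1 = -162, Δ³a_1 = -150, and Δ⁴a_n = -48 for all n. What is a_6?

-3700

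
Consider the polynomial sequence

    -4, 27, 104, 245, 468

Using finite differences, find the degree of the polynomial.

3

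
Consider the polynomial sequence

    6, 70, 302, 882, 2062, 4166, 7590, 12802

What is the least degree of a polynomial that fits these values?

4

D1: 64, 232, 580, 1180, 2104, 3424, 5212
D2: 168, 348, 600, 924, 1320, 1788
D3: 180, 252, 324, 396, 468
D4: 72, 72, 72, 72
The fourth differences are constant, so the polynomial has degree 4.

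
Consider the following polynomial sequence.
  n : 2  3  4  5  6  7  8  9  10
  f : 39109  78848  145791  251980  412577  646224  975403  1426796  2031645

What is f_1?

17292

Δ: 39739  66943  106189  160597  233647  329179  451393  604849
Δ²: 27204  39246  54408  73050  95532  122214  153456
Δ³: 12042  15162  18642  22482  26682  31242
Δ⁴: 3120  3480  3840  4200  4560
Δ⁵: 360  360  360  360
The fifth differences are constant at 360.
Work back: 3120 − 360 = 2760;  12042 − 2760 = 9282;  27204 − 9282 = 17922;  39739 − 17922 = 21817;  39109 − 21817 = 17292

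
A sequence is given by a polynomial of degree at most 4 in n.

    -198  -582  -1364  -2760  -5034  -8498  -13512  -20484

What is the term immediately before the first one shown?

-44

D1: -384  -782  -1396  -2274  -3464  -5014  -6972
D2: -398  -614  -878  -1190  -1550  -1958
D3: -216  -264  -312  -360  -408
D4: -48  -48  -48  -48
The fourth differences are constant at -48.
Work back: -216 + 48 = -168;  -398 + 168 = -230;  -384 + 230 = -154;  -198 + 154 = -44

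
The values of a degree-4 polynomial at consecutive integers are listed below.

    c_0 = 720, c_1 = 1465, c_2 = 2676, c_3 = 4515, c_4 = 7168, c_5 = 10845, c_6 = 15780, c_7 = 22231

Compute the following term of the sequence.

30480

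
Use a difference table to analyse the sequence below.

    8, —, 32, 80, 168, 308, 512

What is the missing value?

12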